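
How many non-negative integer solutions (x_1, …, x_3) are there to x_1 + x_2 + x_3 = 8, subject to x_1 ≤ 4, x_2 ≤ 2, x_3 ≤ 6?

By stars and bars, unrestricted non-negative solutions to x_1+…+x_3 = 8 number C(8+2,2) = 45.
Subtract solutions that violate a single cap (substitute x_i' = x_i − (cap_i+1)): x_1 ≥ 5 gives C(5,2) = 10; x_2 ≥ 3 gives C(7,2) = 21; x_3 ≥ 7 gives C(3,2) = 3. Together 34.
Add back pairs where two caps are both exceeded: 1 + 0 + 0 = 1.
By inclusion–exclusion the count is 45 − 34 + 1 = 12.

12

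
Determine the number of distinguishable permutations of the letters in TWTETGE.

The 7 letters of TWTETGE have repeats: E appearing twice and T appearing 3 times.
So there are 7! / (3!·2!) = 420 distinguishable arrangements.

420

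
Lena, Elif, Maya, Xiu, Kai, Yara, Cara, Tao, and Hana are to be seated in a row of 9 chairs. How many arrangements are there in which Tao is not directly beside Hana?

There are 9! = 362880 arrangements in all. If Tao and Hana are adjacent, merging them into one block gives 2·(8)! = 80640 arrangements.
So 362880 − 80640 = 282240 arrangements keep them apart.

282240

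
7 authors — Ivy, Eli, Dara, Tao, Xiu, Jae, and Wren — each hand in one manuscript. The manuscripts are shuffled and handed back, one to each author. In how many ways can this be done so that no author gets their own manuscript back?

Count assignments avoiding every fixed point. For any j of the 7 authors fixed to their own manuscript, the other 7−j can be arranged in (7−j)! ways.
By inclusion–exclusion this is Σ_{j=0}^{7} (−1)^j C(7,j)·(7−j)!.
Computing: 5040 − 5040 + 2520 − 840 + 210 − 42 + 7 − 1 = 1854.

1854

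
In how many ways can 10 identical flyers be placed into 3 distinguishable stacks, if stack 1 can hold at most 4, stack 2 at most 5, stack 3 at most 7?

24

By stars and bars, unrestricted non-negative solutions to x_1+…+x_3 = 10 number C(10+2,2) = 66.
Subtract solutions that violate a single cap (substitute x_i' = x_i − (cap_i+1)): x_1 ≥ 5 gives C(7,2) = 21; x_2 ≥ 6 gives C(6,2) = 15; x_3 ≥ 8 gives C(4,2) = 6. Together 42.
No two caps can be exceeded simultaneously, so the pair terms are all 0.
By inclusion–exclusion the count is 66 − 42 + 0 = 24.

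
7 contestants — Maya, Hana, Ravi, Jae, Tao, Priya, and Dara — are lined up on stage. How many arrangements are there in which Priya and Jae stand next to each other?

Glue Priya and Jae into one block (2 internal orders), leaving 6 units to arrange in a row.
So the count is 2·(6)! = 1440.

1440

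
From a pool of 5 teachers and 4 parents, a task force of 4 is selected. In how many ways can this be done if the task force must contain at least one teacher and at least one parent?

Unrestricted: C(9,4) = 126 ways to pick any 4 of the 9.
Selections missing a whole group: no teachers → C(4,4) = 1; no parents → C(5,4) = 5.
Both groups omitted at once is impossible, so 126 − 6 = 120.

120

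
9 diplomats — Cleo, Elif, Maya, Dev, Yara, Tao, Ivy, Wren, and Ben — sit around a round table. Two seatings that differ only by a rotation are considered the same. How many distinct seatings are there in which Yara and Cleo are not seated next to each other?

30240

Without the restriction there are (8)! = 40320 seatings.
Those with Yara next to Cleo: fuse the pair into one unit and seat 8 units around a circle — 2·(7)! = 10080.
Subtracting, 40320 − 10080 = 30240.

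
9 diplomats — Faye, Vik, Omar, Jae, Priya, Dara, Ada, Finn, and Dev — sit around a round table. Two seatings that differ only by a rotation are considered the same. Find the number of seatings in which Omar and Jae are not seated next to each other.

All circular seatings of 9 people number (8)! = 40320.
Those with Omar next to Jae: fuse the pair into one unit and seat 8 units around a circle — 2·(7)! = 10080.
Subtracting, 40320 − 10080 = 30240.

30240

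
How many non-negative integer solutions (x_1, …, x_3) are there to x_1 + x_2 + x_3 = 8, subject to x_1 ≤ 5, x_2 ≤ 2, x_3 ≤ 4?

9

By stars and bars, unrestricted non-negative solutions to x_1+…+x_3 = 8 number C(8+2,2) = 45.
Subtract solutions that violate a single cap (substitute x_i' = x_i − (cap_i+1)): x_1 ≥ 6 gives C(4,2) = 6; x_2 ≥ 3 gives C(7,2) = 21; x_3 ≥ 5 gives C(5,2) = 10. Together 37.
Add back pairs where two caps are both exceeded: 0 + 0 + 1 = 1.
By inclusion–exclusion the count is 45 − 37 + 1 = 9.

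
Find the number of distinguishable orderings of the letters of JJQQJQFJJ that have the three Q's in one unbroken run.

42

Treat the 3 copies of Q as a single block. The multiset to arrange is then {QQQ, F, J, J, J, J, J}, 7 items in all.
That gives (7)!/(5!) = 42 arrangements.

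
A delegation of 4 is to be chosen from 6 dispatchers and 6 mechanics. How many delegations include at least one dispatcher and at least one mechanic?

465

With no constraint there are C(12,4) = 495 possible selections.
Selections missing a whole group: no dispatchers → C(6,4) = 15; no mechanics → C(6,4) = 15.
Both groups omitted at once is impossible, so 495 − 30 = 465.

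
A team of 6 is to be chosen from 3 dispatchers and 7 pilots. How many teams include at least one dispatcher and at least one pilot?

203

Total 6-person selections from all 10: C(10,6) = 210.
Selections missing a whole group: no dispatchers → C(7,6) = 7; no pilots → C(3,6) = 0.
Both groups omitted at once is impossible, so 210 − 7 = 203.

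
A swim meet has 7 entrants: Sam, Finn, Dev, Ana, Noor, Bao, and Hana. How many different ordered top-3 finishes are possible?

There are 7 choices for 1st place, 6 for 2nd, and 5 for 3rd.
That gives 7 × 6 × 5 = 210.

210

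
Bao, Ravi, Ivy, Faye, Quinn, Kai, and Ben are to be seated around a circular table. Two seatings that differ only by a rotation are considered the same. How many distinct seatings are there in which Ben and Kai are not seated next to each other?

Without the restriction there are (6)! = 720 seatings.
Those with Ben next to Kai: fuse the pair into one unit and seat 6 units around a circle — 2·(5)! = 240.
Subtracting, 720 − 240 = 480.

480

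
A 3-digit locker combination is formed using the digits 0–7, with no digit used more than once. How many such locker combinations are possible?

336

This is a permutation of 3 out of 8: P(8,3) = 8!/5!.
8 × 7 × 6 = 336.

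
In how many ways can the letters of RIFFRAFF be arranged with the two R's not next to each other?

630

There are 8!/(4!·2!) = 840 arrangements of RIFFRAFF in total.
If the two R's are adjacent, glue them into one block, leaving 7 items to arrange: (7)!/(4!) = 210 ways.
Subtracting, 840 − 210 = 630 arrangements keep the R's apart.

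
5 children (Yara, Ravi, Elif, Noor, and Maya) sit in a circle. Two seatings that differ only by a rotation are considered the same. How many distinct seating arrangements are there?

24

Around a circle, 5 distinct people have 5!/5 = (4)! = 24 rotationally distinct seatings.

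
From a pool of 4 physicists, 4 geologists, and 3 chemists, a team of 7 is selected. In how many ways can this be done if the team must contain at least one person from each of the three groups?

320

With no constraint there are C(11,7) = 330 possible selections.
Selections missing a whole group: no physicists → C(7,7) = 1; no geologists → C(7,7) = 1; no chemists → C(8,7) = 8.
Add back selections omitting two groups (i.e. drawn from a single group): C(4,7) + C(4,7) + C(3,7) = 0.
By inclusion–exclusion: 330 − 10 + 0 = 320.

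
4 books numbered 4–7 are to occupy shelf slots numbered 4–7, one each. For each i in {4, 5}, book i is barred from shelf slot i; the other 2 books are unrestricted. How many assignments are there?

Let Aᵢ (for i ∈ {4, 5}) be the placements that put book i in its forbidden shelf slot. Any j of these fix j positions, leaving (4−j)! ways to fill the rest, and there are C(2,j) ways to pick which j.
By inclusion–exclusion, the number of valid placements is Σ_{j=0}^{2} (−1)^j C(2,j)·(4−j)!.
Computing: 24 − 12 + 2 = 14.

14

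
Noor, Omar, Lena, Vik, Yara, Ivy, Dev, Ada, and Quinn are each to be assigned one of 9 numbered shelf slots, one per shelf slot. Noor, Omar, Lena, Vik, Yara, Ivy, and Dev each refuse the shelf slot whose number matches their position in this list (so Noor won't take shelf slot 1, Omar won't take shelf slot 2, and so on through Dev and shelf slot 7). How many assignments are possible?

165016

Let Aᵢ (for 1 ≤ i ≤ 7) be the placements that put person i in their forbidden shelf slot. Any j of these fix j positions, leaving (9−j)! ways to fill the rest, and there are C(7,j) ways to pick which j.
By inclusion–exclusion, the number of valid placements is Σ_{j=0}^{7} (−1)^j C(7,j)·(9−j)!.
Computing: 362880 − 282240 + 105840 − 25200 + 4200 − 504 + 42 − 2 = 165016.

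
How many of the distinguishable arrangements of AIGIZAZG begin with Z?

With the first slot taken by Z, it remains to arrange the other 7 letters (AIGIAZG).
Those 7 letters have A appearing twice, G appearing twice, and I appearing twice, giving (7)!/(2!·2!·2!) = 630.

630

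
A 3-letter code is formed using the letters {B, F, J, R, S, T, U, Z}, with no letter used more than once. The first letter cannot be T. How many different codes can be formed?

The first letter has 8−1 = 7 choices (anything except T).
The remaining 2 letters are filled from the other 7 symbols without repetition: 7 × 6 = 42.
Total: 7 × 42 = 294.

294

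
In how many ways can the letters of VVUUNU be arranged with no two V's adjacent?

Total arrangements of VVUUNU: 6!/(3!·2!) = 60.
Arrangements with the V's together: treat VV as one letter, giving (5)!/(3!) = 20.
Subtracting, 60 − 20 = 40 arrangements keep the V's apart.

40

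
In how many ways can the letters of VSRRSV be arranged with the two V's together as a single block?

30

Treat the 2 copies of V as a single block. The multiset to arrange is then {VV, R, R, S, S}, 5 items in all.
That gives (5)!/(2!·2!) = 30 arrangements.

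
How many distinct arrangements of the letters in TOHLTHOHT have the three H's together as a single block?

Treat the 3 copies of H as a single block. The multiset to arrange is then {HHH, L, O, O, T, T, T}, 7 items in all.
That gives (7)!/(3!·2!) = 420 arrangements.

420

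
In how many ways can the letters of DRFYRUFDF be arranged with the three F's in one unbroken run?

1260

Treat the 3 copies of F as a single block. The multiset to arrange is then {FFF, D, D, R, R, U, Y}, 7 items in all.
That gives (7)!/(2!·2!) = 1260 arrangements.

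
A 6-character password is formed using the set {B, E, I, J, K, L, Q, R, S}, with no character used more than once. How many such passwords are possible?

With no repetition, fill the 6 characters in order: 9 choices, then 8, down to 4.
That product is 9 × 8 × 7 × 6 × 5 × 4 = 60480.

60480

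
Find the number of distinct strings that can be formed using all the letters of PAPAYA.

Letter multiplicities in PAPAYA: A×3, P×2, Y×1.
The number of distinct arrangements is 6!/(3!·2!) = 720/12 = 60.

60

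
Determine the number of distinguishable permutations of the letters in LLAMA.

30

Letter multiplicities in LLAMA: A×2, L×2, M×1.
Dividing 5! = 120 by 2!·2! = 4 for the repeated letters gives 30.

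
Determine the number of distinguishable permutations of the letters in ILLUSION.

10080

ILLUSION has 8 letters with I appearing twice and L appearing twice.
So there are 8! / (2!·2!) = 10080 distinguishable arrangements.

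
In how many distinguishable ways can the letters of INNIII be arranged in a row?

15

The 6 letters of INNIII have repeats: I appearing 4 times and N appearing twice.
The number of distinct arrangements is 6!/(4!·2!) = 720/48 = 15.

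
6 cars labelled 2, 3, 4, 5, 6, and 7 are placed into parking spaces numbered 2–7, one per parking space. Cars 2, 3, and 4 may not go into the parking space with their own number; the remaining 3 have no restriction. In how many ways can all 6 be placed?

Let Aᵢ (for i ∈ {2, 3, 4}) be the placements that put car i in its forbidden parking space. Any j of these fix j positions, leaving (6−j)! ways to fill the rest, and there are C(3,j) ways to pick which j.
By inclusion–exclusion, the number of valid placements is Σ_{j=0}^{3} (−1)^j C(3,j)·(6−j)!.
Computing: 720 − 360 + 72 − 6 = 426.

426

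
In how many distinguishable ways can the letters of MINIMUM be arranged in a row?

MINIMUM has 7 letters with I appearing twice and M appearing 3 times.
So there are 7! / (3!·2!) = 420 distinguishable arrangements.

420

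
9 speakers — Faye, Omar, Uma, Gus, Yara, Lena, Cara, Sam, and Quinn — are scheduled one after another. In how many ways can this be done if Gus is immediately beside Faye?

Glue Gus and Faye into one block (2 internal orders), leaving 8 units to arrange in a row.
So the count is 2·(8)! = 80640.

80640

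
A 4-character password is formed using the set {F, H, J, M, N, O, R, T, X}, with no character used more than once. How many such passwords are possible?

3024

With no repetition, fill the 4 characters in order: 9 choices, then 8, down to 6.
9 × 8 × 7 × 6 = 3024.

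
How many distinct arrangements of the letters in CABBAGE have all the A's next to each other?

Treat the 2 copies of A as a single block. The multiset to arrange is then {AA, B, B, C, E, G}, 6 items in all.
That gives (6)!/(2!) = 360 arrangements.

360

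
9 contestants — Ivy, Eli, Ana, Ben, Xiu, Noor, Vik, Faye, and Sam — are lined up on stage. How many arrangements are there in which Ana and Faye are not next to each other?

282240

Of the 9! = 362880 arrangements, those with Ana and Faye adjacent number 2 × 8! = 80640 (treat the pair as a block with 2 internal orders).
So 362880 − 80640 = 282240 arrangements keep them apart.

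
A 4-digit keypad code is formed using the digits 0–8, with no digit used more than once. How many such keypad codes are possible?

3024

Choose and order 4 of the 9 symbols: the first digit has 9 options, the next 8, then 7, 6.
That product is 9 × 8 × 7 × 6 = 3024.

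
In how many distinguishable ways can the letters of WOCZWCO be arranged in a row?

WOCZWCO has 7 letters with C appearing twice, O appearing twice, and W appearing twice.
The number of distinct arrangements is 7!/(2!·2!·2!) = 5040/8 = 630.

630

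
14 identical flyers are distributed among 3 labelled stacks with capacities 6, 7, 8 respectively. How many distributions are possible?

35

Ignoring the caps, the number of non-negative solutions to x_1+…+x_3 = 14 is C(16,2) = 120.
Subtract solutions that violate a single cap (substitute x_i' = x_i − (cap_i+1)): x_1 ≥ 7 gives C(9,2) = 36; x_2 ≥ 8 gives C(8,2) = 28; x_3 ≥ 9 gives C(7,2) = 21. Together 85.
No two caps can be exceeded simultaneously, so the pair terms are all 0.
By inclusion–exclusion the count is 120 − 85 + 0 = 35.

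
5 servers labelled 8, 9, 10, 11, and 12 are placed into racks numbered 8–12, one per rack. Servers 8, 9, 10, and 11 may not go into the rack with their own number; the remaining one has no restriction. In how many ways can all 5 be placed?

Let Aᵢ (for 8 ≤ i ≤ 11) be the placements that put server i in its forbidden rack. Any j of these fix j positions, leaving (5−j)! ways to fill the rest, and there are C(4,j) ways to pick which j.
By inclusion–exclusion, the number of valid placements is Σ_{j=0}^{4} (−1)^j C(4,j)·(5−j)!.
Computing: 120 − 96 + 36 − 8 + 1 = 53.

53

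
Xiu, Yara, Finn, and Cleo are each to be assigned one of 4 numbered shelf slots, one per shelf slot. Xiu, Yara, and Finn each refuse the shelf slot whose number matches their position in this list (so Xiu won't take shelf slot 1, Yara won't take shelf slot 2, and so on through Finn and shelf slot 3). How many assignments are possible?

Let Aᵢ (for i ∈ {1, 2, 3}) be the placements that put person i in their forbidden shelf slot. Any j of these fix j positions, leaving (4−j)! ways to fill the rest, and there are C(3,j) ways to pick which j.
By inclusion–exclusion, the number of valid placements is Σ_{j=0}^{3} (−1)^j C(3,j)·(4−j)!.
Computing: 24 − 18 + 6 − 1 = 11.

11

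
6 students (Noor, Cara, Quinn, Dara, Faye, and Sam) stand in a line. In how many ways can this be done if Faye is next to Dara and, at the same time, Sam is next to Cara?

96

Treat {Faye,Dara} as one block (2 orders) and {Sam,Cara} as another (2 orders).
That leaves 4 units to arrange: 2 × 2 × 4! = 4 × 24 = 96.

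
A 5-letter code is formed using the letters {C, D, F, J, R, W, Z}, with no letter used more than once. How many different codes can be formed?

2520

This is a permutation of 5 out of 7: P(7,5) = 7!/2!.
That product is 7 × 6 × 5 × 4 × 3 = 2520.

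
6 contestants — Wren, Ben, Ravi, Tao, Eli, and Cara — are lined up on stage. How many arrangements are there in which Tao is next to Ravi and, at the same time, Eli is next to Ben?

Treat {Tao,Ravi} as one block (2 orders) and {Eli,Ben} as another (2 orders).
That leaves 4 units to arrange: 2 × 2 × 4! = 4 × 24 = 96.

96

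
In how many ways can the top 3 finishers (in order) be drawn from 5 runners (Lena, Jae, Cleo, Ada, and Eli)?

This is an ordered selection of 3 from 5: P(5,3).
That gives 5 × 4 × 3 = 60.

60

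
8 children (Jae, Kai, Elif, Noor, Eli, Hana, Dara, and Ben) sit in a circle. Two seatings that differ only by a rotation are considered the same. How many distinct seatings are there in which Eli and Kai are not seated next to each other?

All circular seatings of 8 people number (7)! = 5040.
Seatings with Eli beside Kai: treat them as a block with 2 internal orders, giving 2 × (6)! = 1440.
Subtracting, 5040 − 1440 = 3600.

3600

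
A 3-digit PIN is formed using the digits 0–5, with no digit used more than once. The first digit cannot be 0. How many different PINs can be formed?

100

The first digit has 6−1 = 5 choices (anything except 0).
The remaining 2 digits are filled from the other 5 symbols without repetition: 5 × 4 = 20.
Total: 5 × 20 = 100.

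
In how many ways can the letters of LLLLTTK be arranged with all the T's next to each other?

30

Treat the 2 copies of T as a single block. The multiset to arrange is then {TT, K, L, L, L, L}, 6 items in all.
That gives (6)!/(4!) = 30 arrangements.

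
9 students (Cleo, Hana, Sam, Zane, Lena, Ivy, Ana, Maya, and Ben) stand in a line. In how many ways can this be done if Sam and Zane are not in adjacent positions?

282240

Of the 9! = 362880 arrangements, those with Sam and Zane adjacent number 2 × 8! = 80640 (treat the pair as a block with 2 internal orders).
Complementary counting: 362880 − 80640 = 282240.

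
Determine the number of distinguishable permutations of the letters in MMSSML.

MMSSML has 6 letters with M appearing 3 times and S appearing twice.
Dividing 6! = 720 by 3!·2! = 12 for the repeated letters gives 60.

60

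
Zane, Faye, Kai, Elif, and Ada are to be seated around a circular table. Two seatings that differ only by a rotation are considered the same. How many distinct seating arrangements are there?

24

Fix one person's seat to break rotational symmetry; the remaining 4 people can be arranged in (4)! = 24 ways.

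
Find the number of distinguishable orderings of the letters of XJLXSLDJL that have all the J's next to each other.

Treat the 2 copies of J as a single block. The multiset to arrange is then {JJ, D, L, L, L, S, X, X}, 8 items in all.
That gives (8)!/(3!·2!) = 3360 arrangements.

3360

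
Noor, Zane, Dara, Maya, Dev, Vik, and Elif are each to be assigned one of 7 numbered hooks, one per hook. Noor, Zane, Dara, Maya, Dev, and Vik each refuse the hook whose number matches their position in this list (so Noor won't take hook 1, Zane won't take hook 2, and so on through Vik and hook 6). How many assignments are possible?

2119

Let Aᵢ (for 1 ≤ i ≤ 6) be the placements that put person i in their forbidden hook. Any j of these fix j positions, leaving (7−j)! ways to fill the rest, and there are C(6,j) ways to pick which j.
By inclusion–exclusion, the number of valid placements is Σ_{j=0}^{6} (−1)^j C(6,j)·(7−j)!.
Computing: 5040 − 4320 + 1800 − 480 + 90 − 12 + 1 = 2119.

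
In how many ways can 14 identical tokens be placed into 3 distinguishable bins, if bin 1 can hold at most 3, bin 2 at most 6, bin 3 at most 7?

Ignoring the caps, the number of non-negative solutions to x_1+…+x_3 = 14 is C(16,2) = 120.
Subtract solutions that violate a single cap (substitute x_i' = x_i − (cap_i+1)): x_1 ≥ 4 gives C(12,2) = 66; x_2 ≥ 7 gives C(9,2) = 36; x_3 ≥ 8 gives C(8,2) = 28. Together 130.
Add back pairs where two caps are both exceeded: 10 + 6 + 0 = 16.
By inclusion–exclusion the count is 120 − 130 + 16 = 6.

6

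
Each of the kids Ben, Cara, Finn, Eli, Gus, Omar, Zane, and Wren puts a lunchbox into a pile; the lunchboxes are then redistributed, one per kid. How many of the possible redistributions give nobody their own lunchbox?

14833

Let Aᵢ be the assignments in which kid i gets their own lunchbox. We want the size of the complement of A₁∪…∪A_8.
By inclusion–exclusion this is Σ_{j=0}^{8} (−1)^j C(8,j)·(8−j)!.
Computing: 40320 − 40320 + 20160 − 6720 + 1680 − 336 + 56 − 8 + 1 = 14833.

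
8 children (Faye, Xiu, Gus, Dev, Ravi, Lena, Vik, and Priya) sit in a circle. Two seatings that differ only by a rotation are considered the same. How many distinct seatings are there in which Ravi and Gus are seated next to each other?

Treat {Ravi, Gus} as one unit (2 internal orders) and seat the resulting 7 units around the table: (6)! circular arrangements.
So 2 × (6)! = 2 × 720 = 1440.

1440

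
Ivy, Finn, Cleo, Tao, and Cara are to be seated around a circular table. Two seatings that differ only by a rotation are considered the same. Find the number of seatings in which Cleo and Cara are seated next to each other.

Glue Cleo and Cara into a block (2 internal orders). Seating 4 units around a circle gives (3)! arrangements.
So 2 × (3)! = 2 × 6 = 12.

12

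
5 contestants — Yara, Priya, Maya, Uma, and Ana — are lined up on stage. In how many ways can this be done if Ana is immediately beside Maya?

Treat {Ana, Maya} as a single unit. There are 4 units to order, and the pair itself can be ordered 2 ways.
That gives 2 × 4! = 2 × 24 = 48.

48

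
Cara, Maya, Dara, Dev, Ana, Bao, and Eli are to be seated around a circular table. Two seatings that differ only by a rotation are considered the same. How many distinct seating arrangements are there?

720

Seat Cara anywhere (absorbing the rotational symmetry), then permute the other 6: (6)! = 720.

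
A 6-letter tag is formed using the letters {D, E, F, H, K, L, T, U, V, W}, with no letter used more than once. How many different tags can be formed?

151200

With no repetition, fill the 6 letters in order: 10 choices, then 9, down to 5.
10 × 9 × 8 × 7 × 6 × 5 = 151200.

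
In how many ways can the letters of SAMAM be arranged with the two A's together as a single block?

12

Treat the 2 copies of A as a single block. The multiset to arrange is then {AA, M, M, S}, 4 items in all.
That gives (4)!/(2!) = 12 arrangements.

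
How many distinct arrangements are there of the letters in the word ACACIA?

60

Letter multiplicities in ACACIA: A×3, C×2, I×1.
Dividing 6! = 720 by 3!·2! = 12 for the repeated letters gives 60.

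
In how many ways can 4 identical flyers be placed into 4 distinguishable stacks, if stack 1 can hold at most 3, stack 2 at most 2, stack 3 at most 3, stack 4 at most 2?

Without the upper bounds there are C(7,3) = 35 ways to split 4 among 4 stacks.
Subtract solutions that violate a single cap (substitute x_i' = x_i − (cap_i+1)): x_1 ≥ 4 gives C(3,3) = 1; x_2 ≥ 3 gives C(4,3) = 4; x_3 ≥ 4 gives C(3,3) = 1; x_4 ≥ 3 gives C(4,3) = 4. Together 10.
No two caps can be exceeded simultaneously, so the pair terms are all 0.
By inclusion–exclusion the count is 35 − 10 + 0 = 25.

25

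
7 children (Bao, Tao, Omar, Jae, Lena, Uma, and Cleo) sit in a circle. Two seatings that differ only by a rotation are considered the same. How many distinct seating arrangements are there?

Seat Bao anywhere (absorbing the rotational symmetry), then permute the other 6: (6)! = 720.

720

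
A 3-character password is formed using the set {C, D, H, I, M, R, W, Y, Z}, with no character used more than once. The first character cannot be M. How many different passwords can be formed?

448

The first character has 9−1 = 8 choices (anything except M).
The remaining 2 characters are filled from the other 8 symbols without repetition: 8 × 7 = 56.
Total: 8 × 56 = 448.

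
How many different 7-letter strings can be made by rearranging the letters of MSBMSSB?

The 7 letters of MSBMSSB have repeats: B appearing twice, M appearing twice, and S appearing 3 times.
So there are 7! / (3!·2!·2!) = 210 distinguishable arrangements.

210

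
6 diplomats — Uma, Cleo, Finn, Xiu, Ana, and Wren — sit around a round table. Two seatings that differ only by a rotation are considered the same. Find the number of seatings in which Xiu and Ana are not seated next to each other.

Without the restriction there are (5)! = 120 seatings.
Those with Xiu next to Ana: fuse the pair into one unit and seat 5 units around a circle — 2·(4)! = 48.
Subtracting, 120 − 48 = 72.

72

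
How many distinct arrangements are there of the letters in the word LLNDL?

20

Letter multiplicities in LLNDL: D×1, L×3, N×1.
The number of distinct arrangements is 5!/(3!) = 120/6 = 20.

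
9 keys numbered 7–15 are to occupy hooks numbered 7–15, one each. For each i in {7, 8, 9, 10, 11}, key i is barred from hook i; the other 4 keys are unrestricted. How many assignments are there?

205056

Let Aᵢ (for 7 ≤ i ≤ 11) be the placements that put key i in its forbidden hook. Any j of these fix j positions, leaving (9−j)! ways to fill the rest, and there are C(5,j) ways to pick which j.
By inclusion–exclusion, the number of valid placements is Σ_{j=0}^{5} (−1)^j C(5,j)·(9−j)!.
Computing: 362880 − 201600 + 50400 − 7200 + 600 − 24 = 205056.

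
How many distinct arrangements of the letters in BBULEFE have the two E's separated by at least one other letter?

There are 7!/(2!·2!) = 1260 arrangements of BBULEFE in total.
Arrangements with the E's together: treat EE as one letter, giving (6)!/(2!) = 360.
Hence 1260 − 360 = 900.

900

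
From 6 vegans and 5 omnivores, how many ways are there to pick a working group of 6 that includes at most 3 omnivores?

Split by how many omnivores are chosen (0 through 3).
Sum: C(5,0)·C(6,6) + C(5,1)·C(6,5) + C(5,2)·C(6,4) + C(5,3)·C(6,3) = 1 + 30 + 150 + 200 = 381.

381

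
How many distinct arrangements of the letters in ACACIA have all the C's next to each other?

20

Treat the 2 copies of C as a single block. The multiset to arrange is then {CC, A, A, A, I}, 5 items in all.
That gives (5)!/(3!) = 20 arrangements.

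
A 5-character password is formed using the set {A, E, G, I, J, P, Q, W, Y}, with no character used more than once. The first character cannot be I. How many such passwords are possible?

13440

The first character has 9−1 = 8 choices (anything except I).
The remaining 4 characters are filled from the other 8 symbols without repetition: 8 × 7 × 6 × 5 = 1680.
Total: 8 × 1680 = 13440.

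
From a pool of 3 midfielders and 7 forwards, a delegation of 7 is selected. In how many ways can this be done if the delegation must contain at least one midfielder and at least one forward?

119

With no constraint there are C(10,7) = 120 possible selections.
Subtract selections that omit an entire group: no midfielders → C(7,7) = 1; no forwards → C(3,7) = 0.
Both groups omitted at once is impossible, so 120 − 1 = 119.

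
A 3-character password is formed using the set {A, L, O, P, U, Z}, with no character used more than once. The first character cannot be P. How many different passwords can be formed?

The first character has 6−1 = 5 choices (anything except P).
The remaining 2 characters are filled from the other 5 symbols without repetition: 5 × 4 = 20.
Total: 5 × 20 = 100.

100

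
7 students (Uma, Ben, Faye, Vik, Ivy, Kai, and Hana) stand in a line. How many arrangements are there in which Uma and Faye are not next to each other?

There are 7! = 5040 arrangements in all. If Uma and Faye are adjacent, merging them into one block gives 2·(6)! = 1440 arrangements.
So 5040 − 1440 = 3600 arrangements keep them apart.

3600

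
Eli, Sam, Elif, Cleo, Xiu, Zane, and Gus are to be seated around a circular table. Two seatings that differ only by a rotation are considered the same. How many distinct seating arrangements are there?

720

Fix one person's seat to break rotational symmetry; the remaining 6 people can be arranged in (6)! = 720 ways.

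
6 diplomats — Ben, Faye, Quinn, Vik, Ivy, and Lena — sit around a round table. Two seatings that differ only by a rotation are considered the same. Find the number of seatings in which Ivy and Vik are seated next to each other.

48

Treat {Ivy, Vik} as one unit (2 internal orders) and seat the resulting 5 units around the table: (4)! circular arrangements.
So 2 × (4)! = 2 × 24 = 48.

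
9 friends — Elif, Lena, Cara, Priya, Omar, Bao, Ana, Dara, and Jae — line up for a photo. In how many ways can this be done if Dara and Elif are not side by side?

282240

There are 9! = 362880 arrangements in all. If Dara and Elif are adjacent, merging them into one block gives 2·(8)! = 80640 arrangements.
Complementary counting: 362880 − 80640 = 282240.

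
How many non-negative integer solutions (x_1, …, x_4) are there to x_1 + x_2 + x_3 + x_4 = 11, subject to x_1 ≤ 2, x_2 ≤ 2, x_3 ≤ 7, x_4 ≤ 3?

Without the upper bounds there are C(14,3) = 364 ways to split 11 among 4 variables.
Subtract solutions that violate a single cap (substitute x_i' = x_i − (cap_i+1)): x_1 ≥ 3 gives C(11,3) = 165; x_2 ≥ 3 gives C(11,3) = 165; x_3 ≥ 8 gives C(6,3) = 20; x_4 ≥ 4 gives C(10,3) = 120. Together 470.
Add back pairs where two caps are both exceeded: 56 + 1 + 35 + 1 + 35 + 0 = 128.
Subtract triples: 0 + 4 + 0 + 0 = 4.
By inclusion–exclusion the count is 364 − 470 + 128 − 4 = 18.

18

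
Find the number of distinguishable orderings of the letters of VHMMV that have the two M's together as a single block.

Treat the 2 copies of M as a single block. The multiset to arrange is then {MM, H, V, V}, 4 items in all.
That gives (4)!/(2!) = 12 arrangements.

12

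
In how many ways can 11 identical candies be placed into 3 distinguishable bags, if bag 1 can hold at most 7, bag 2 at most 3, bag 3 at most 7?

22

Ignoring the caps, the number of non-negative solutions to x_1+…+x_3 = 11 is C(13,2) = 78.
Subtract solutions that violate a single cap (substitute x_i' = x_i − (cap_i+1)): x_1 ≥ 8 gives C(5,2) = 10; x_2 ≥ 4 gives C(9,2) = 36; x_3 ≥ 8 gives C(5,2) = 10. Together 56.
No two caps can be exceeded simultaneously, so the pair terms are all 0.
By inclusion–exclusion the count is 78 − 56 + 0 = 22.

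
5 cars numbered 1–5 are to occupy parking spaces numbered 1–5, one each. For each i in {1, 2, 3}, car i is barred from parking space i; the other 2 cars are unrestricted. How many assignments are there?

Let Aᵢ (for i ∈ {1, 2, 3}) be the placements that put car i in its forbidden parking space. Any j of these fix j positions, leaving (5−j)! ways to fill the rest, and there are C(3,j) ways to pick which j.
By inclusion–exclusion, the number of valid placements is Σ_{j=0}^{3} (−1)^j C(3,j)·(5−j)!.
Computing: 120 − 72 + 18 − 2 = 64.

64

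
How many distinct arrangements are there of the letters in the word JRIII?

Letter multiplicities in JRIII: I×3, J×1, R×1.
So there are 5! / (3!) = 20 distinguishable arrangements.

20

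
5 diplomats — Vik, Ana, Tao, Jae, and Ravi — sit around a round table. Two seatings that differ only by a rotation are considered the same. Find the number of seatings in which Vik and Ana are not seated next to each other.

12

Without the restriction there are (4)! = 24 seatings.
Those with Vik next to Ana: fuse the pair into one unit and seat 4 units around a circle — 2·(3)! = 12.
Subtracting, 24 − 12 = 12.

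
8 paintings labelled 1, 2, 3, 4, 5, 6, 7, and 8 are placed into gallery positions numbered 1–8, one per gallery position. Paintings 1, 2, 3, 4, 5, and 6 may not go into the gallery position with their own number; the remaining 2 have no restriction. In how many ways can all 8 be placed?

Let Aᵢ (for 1 ≤ i ≤ 6) be the placements that put painting i in its forbidden gallery position. Any j of these fix j positions, leaving (8−j)! ways to fill the rest, and there are C(6,j) ways to pick which j.
By inclusion–exclusion, the number of valid placements is Σ_{j=0}^{6} (−1)^j C(6,j)·(8−j)!.
Computing: 40320 − 30240 + 10800 − 2400 + 360 − 36 + 2 = 18806.

18806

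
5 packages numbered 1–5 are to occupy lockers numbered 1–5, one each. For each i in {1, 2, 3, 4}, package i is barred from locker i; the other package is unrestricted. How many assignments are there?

53

Let Aᵢ (for 1 ≤ i ≤ 4) be the placements that put package i in its forbidden locker. Any j of these fix j positions, leaving (5−j)! ways to fill the rest, and there are C(4,j) ways to pick which j.
By inclusion–exclusion, the number of valid placements is Σ_{j=0}^{4} (−1)^j C(4,j)·(5−j)!.
Computing: 120 − 96 + 36 − 8 + 1 = 53.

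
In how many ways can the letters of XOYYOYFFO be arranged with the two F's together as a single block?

Treat the 2 copies of F as a single block. The multiset to arrange is then {FF, O, O, O, X, Y, Y, Y}, 8 items in all.
That gives (8)!/(3!·3!) = 1120 arrangements.

1120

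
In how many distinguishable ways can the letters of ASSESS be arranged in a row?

The 6 letters of ASSESS have repeats: S appearing 4 times.
Dividing 6! = 720 by 4! = 24 for the repeated letters gives 30.

30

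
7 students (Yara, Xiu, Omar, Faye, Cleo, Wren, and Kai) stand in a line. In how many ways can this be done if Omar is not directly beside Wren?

3600

There are 7! = 5040 arrangements in all. If Omar and Wren are adjacent, merging them into one block gives 2·(6)! = 1440 arrangements.
So 5040 − 1440 = 3600 arrangements keep them apart.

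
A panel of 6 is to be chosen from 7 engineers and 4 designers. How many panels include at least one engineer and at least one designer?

455

Unrestricted: C(11,6) = 462 ways to pick any 6 of the 11.
Subtract selections that omit an entire group: no engineers → C(4,6) = 0; no designers → C(7,6) = 7.
Both groups omitted at once is impossible, so 462 − 7 = 455.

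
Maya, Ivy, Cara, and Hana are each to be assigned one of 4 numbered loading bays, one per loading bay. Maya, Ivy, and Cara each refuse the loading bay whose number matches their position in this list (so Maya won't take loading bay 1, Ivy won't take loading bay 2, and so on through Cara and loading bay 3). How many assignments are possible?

11

Let Aᵢ (for i ∈ {1, 2, 3}) be the placements that put person i in their forbidden loading bay. Any j of these fix j positions, leaving (4−j)! ways to fill the rest, and there are C(3,j) ways to pick which j.
By inclusion–exclusion, the number of valid placements is Σ_{j=0}^{3} (−1)^j C(3,j)·(4−j)!.
Computing: 24 − 18 + 6 − 1 = 11.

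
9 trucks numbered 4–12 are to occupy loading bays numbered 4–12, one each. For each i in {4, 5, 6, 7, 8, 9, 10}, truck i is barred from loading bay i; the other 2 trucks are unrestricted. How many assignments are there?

Let Aᵢ (for 4 ≤ i ≤ 10) be the placements that put truck i in its forbidden loading bay. Any j of these fix j positions, leaving (9−j)! ways to fill the rest, and there are C(7,j) ways to pick which j.
By inclusion–exclusion, the number of valid placements is Σ_{j=0}^{7} (−1)^j C(7,j)·(9−j)!.
Computing: 362880 − 282240 + 105840 − 25200 + 4200 − 504 + 42 − 2 = 165016.

165016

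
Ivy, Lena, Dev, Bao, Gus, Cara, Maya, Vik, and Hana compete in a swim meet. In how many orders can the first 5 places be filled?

15120

This is an ordered selection of 5 from 9: P(9,5).
That gives 9 × 8 × 7 × 6 × 5 = 15120.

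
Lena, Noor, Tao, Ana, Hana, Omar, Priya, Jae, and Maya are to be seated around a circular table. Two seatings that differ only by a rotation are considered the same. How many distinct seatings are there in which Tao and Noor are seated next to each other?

10080

Glue Tao and Noor into a block (2 internal orders). Seating 8 units around a circle gives (7)! arrangements.
So 2 × (7)! = 2 × 5040 = 10080.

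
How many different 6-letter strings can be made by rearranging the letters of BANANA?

60

BANANA has 6 letters with A appearing 3 times and N appearing twice.
The number of distinct arrangements is 6!/(3!·2!) = 720/12 = 60.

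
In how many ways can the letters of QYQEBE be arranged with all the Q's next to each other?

60

Treat the 2 copies of Q as a single block. The multiset to arrange is then {QQ, B, E, E, Y}, 5 items in all.
That gives (5)!/(2!) = 60 arrangements.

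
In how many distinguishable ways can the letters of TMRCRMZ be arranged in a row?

1260

The 7 letters of TMRCRMZ have repeats: M appearing twice and R appearing twice.
So there are 7! / (2!·2!) = 1260 distinguishable arrangements.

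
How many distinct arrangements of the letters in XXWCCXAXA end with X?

With the last slot taken by X, it remains to arrange the other 8 letters (XWCCXAXA).
Those 8 letters have A appearing twice, C appearing twice, and X appearing 3 times, giving (8)!/(3!·2!·2!) = 1680.

1680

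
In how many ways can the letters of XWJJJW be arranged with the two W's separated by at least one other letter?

There are 6!/(3!·2!) = 60 arrangements of XWJJJW in total.
Arrangements with the W's together: treat WW as one letter, giving (5)!/(3!) = 20.
Subtracting, 60 − 20 = 40 arrangements keep the W's apart.

40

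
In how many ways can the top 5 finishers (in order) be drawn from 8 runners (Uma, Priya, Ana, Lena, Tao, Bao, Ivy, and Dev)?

6720

There are 8 choices for 1st place, 7 for 2nd, and so on down to 4 for position 5.
That gives 8 × 7 × 6 × 5 × 4 = 6720.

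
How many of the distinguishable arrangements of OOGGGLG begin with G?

With the first slot taken by G, it remains to arrange the other 6 letters (OOGGLG).
Those 6 letters have G appearing 3 times and O appearing twice, giving (6)!/(3!·2!) = 60.

60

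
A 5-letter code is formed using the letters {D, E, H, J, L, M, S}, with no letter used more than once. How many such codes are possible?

2520

With no repetition, fill the 5 letters in order: 7 choices, then 6, down to 3.
7 × 6 × 5 × 4 × 3 = 2520.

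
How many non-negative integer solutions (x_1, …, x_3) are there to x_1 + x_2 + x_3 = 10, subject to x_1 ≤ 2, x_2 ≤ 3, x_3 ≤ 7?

By stars and bars, unrestricted non-negative solutions to x_1+…+x_3 = 10 number C(10+2,2) = 66.
Subtract solutions that violate a single cap (substitute x_i' = x_i − (cap_i+1)): x_1 ≥ 3 gives C(9,2) = 36; x_2 ≥ 4 gives C(8,2) = 28; x_3 ≥ 8 gives C(4,2) = 6. Together 70.
Add back pairs where two caps are both exceeded: 10 + 0 + 0 = 10.
By inclusion–exclusion the count is 66 − 70 + 10 = 6.

6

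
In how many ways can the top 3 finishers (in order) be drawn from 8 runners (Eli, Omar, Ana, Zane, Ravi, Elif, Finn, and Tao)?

There are 8 choices for 1st place, 7 for 2nd, and 6 for 3rd.
That gives 8 × 7 × 6 = 336.

336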